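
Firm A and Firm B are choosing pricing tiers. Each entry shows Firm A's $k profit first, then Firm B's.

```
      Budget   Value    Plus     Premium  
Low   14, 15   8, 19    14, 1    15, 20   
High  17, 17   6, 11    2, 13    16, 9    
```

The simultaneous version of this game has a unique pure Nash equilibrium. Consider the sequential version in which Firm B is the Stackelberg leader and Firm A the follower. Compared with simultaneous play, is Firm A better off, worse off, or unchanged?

Backward induction with Firm B moving first.
- Budget → Firm A plays High (best of 14, 17); Firm B gets 17.
- Value → Firm A plays Low (best of 8, 6); Firm B gets 19.
- Plus → Firm A plays Low (best of 14, 2); Firm B gets 1.
- Premium → Firm A plays High (best of 15, 16); Firm B gets 9.
Firm B's induced payoffs are 17, 19, 1, 9, so Firm B commits to Value. Subgame-perfect outcome: (Low, Value) with payoffs (8, 19).
For the simultaneous game, intersect best replies.
Firm A's best replies: Budget→High; Value→Low; Plus→Low; Premium→High.
Firm B's best replies: Low→Premium; High→Budget.
The unique mutual best reply is (High, Budget), giving (17, 17).
Firm A earns 8 sequentially versus 17 at the Nash outcome: worse off.

worse off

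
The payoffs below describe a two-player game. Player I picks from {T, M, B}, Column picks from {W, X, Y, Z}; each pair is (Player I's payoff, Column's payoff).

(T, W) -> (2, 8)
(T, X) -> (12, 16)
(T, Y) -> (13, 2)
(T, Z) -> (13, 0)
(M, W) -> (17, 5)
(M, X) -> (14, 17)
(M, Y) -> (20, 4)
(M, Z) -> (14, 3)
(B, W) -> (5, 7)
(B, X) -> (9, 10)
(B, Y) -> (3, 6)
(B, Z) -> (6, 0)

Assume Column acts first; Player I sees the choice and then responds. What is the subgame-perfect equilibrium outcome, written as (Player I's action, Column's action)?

Backward induction with Column moving first.
- W: Player I compares 2, 17, 5 and picks M; Column would get 5.
- X: Player I compares 12, 14, 9 and picks M; Column would get 17.
- Y: Player I compares 13, 20, 3 and picks M; Column would get 4.
- Z: Player I compares 13, 14, 6 and picks M; Column would get 3.
Among 5, 17, 4, 3, the best is 17 at X. Subgame-perfect outcome: (M, X) with payoffs (14, 17).

(M, X)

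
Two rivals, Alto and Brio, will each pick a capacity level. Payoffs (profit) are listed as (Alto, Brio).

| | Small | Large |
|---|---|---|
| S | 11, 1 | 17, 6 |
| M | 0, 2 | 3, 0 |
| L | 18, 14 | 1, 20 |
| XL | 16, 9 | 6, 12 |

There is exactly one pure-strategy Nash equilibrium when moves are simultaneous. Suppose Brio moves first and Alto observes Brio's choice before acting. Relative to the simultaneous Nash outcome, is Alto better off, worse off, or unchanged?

better off

Work backward from Alto's decision.
- Small → Alto plays L (best of 11, 0, 18, 16); Brio gets 14.
- Large → Alto plays S (best of 17, 3, 1, 6); Brio gets 6.
Maximizing over 14, 6, Brio chooses Small. Subgame-perfect outcome: (L, Small) with payoffs (18, 14).
Under simultaneous play:
Alto's best replies: Small→L; Large→S.
Brio's best replies: S→Large; M→Small; L→Large; XL→Large.
Only (S, Large) has each player best-responding; Nash payoffs (17, 6).
Alto earns 18 sequentially versus 17 at the Nash outcome: better off.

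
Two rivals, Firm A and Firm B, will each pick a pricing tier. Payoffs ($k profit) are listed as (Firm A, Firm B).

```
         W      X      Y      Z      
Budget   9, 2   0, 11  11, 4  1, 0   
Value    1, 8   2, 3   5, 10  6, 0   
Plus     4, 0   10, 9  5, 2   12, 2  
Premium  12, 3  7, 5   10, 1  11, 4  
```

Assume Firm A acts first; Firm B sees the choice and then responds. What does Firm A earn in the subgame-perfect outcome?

10

Solve by backward induction (Firm A leads).
- Budget: BR = X, leader payoff 0.
- Value: BR = Y, leader payoff 5.
- Plus: BR = X, leader payoff 10.
- Premium: BR = X, leader payoff 7.
Maximizing over 0, 5, 10, 7, Firm A chooses Plus. Subgame-perfect outcome: (Plus, X) with payoffs (10, 9).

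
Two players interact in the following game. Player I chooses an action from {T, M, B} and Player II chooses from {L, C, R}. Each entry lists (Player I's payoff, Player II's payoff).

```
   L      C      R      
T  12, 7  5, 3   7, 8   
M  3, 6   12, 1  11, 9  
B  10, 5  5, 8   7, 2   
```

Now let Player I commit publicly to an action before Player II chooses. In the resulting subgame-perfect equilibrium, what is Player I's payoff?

Player II best-responds to each possible Player I move:
- T → Player II plays R (best of 7, 3, 8); Player I gets 7.
- M → Player II plays R (best of 6, 1, 9); Player I gets 11.
- B → Player II plays C (best of 5, 8, 2); Player I gets 5.
Maximizing over 7, 11, 5, Player I chooses M. Subgame-perfect outcome: (M, R) with payoffs (11, 9).

11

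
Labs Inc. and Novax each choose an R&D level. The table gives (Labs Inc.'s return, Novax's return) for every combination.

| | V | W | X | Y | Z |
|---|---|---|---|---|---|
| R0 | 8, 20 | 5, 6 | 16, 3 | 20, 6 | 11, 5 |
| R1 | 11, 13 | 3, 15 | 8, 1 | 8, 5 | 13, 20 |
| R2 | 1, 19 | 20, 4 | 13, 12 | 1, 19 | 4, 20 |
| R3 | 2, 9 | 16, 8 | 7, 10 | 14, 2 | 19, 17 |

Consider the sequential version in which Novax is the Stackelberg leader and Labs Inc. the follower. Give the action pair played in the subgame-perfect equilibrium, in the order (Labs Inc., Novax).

Labs Inc. best-responds to each possible Novax move:
- V: BR = R1, leader payoff 13.
- W: BR = R2, leader payoff 4.
- X: BR = R0, leader payoff 3.
- Y: BR = R0, leader payoff 6.
- Z: BR = R3, leader payoff 17.
Maximizing over 13, 4, 3, 6, 17, Novax chooses Z. Subgame-perfect outcome: (R3, Z) with payoffs (19, 17).

(R3, Z)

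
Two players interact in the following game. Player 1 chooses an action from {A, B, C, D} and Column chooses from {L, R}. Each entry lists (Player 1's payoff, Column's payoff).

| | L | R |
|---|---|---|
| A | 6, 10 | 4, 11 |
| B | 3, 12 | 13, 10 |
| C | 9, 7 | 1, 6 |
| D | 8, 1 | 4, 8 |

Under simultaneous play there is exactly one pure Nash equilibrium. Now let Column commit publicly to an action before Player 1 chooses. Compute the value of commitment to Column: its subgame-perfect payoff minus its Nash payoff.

Solve by backward induction (Column leads).
- L: Player 1 compares 6, 3, 9, 8 and picks C; Column would get 7.
- R: Player 1 compares 4, 13, 1, 4 and picks B; Column would get 10.
Among 7, 10, the best is 10 at R. Subgame-perfect outcome: (B, R) with payoffs (13, 10).
For the simultaneous game, intersect best replies.
Player 1's best replies: L→C; R→B.
Column's best replies: A→R; B→L; C→L; D→R.
The unique mutual best reply is (C, L), giving (9, 7).
Column's commitment gain: 10 − 7 = 3.

3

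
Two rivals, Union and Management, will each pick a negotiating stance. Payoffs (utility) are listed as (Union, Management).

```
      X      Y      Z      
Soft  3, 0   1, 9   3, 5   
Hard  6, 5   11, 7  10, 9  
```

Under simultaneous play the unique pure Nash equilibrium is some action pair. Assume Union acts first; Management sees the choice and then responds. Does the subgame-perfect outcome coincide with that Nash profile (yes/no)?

yes

Management best-responds to each possible Union move:
- Soft: Management compares 0, 9, 5 and picks Y; Union would get 1.
- Hard: Management compares 5, 7, 9 and picks Z; Union would get 10.
Among 1, 10, the best is 10 at Hard. Subgame-perfect outcome: (Hard, Z) with payoffs (10, 9).
Under simultaneous play:
Union's best replies: X→Hard; Y→Hard; Z→Hard.
Management's best replies: Soft→Y; Hard→Z.
Only (Hard, Z) has each player best-responding; Nash payoffs (10, 9).
Sequential outcome (Hard, Z) coincides with the Nash profile (Hard, Z).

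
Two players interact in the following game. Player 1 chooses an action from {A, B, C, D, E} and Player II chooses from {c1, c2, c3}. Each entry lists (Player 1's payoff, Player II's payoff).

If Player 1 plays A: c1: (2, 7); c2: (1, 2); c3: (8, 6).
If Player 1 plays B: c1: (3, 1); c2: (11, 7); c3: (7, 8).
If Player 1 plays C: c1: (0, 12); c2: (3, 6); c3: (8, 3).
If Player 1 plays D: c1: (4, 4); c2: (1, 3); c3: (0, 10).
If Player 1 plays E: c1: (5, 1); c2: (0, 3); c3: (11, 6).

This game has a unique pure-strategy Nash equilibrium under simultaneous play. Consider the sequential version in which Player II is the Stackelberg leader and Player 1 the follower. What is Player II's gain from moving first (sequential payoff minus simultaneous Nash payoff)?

Work backward from Player 1's decision.
- c1: Player 1 compares 2, 3, 0, 4, 5 and picks E; Player II would get 1.
- c2: Player 1 compares 1, 11, 3, 1, 0 and picks B; Player II would get 7.
- c3: Player 1 compares 8, 7, 8, 0, 11 and picks E; Player II would get 6.
Among 1, 7, 6, the best is 7 at c2. Subgame-perfect outcome: (B, c2) with payoffs (11, 7).
For the simultaneous game, intersect best replies.
Player 1's best replies: c1→E; c2→B; c3→E.
Player II's best replies: A→c1; B→c3; C→c1; D→c3; E→c3.
Only (E, c3) has each player best-responding; Nash payoffs (11, 6).
Player II's commitment gain: 7 − 6 = 1.

1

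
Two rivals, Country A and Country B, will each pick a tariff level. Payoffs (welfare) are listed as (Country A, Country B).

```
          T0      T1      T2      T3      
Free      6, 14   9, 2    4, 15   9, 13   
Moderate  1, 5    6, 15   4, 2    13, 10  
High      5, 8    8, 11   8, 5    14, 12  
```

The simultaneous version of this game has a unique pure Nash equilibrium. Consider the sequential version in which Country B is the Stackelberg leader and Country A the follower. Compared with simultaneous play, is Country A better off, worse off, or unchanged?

worse off

Backward induction with Country B moving first.
- T0 → Country A plays Free (best of 6, 1, 5); Country B gets 14.
- T1 → Country A plays Free (best of 9, 6, 8); Country B gets 2.
- T2 → Country A plays High (best of 4, 4, 8); Country B gets 5.
- T3 → Country A plays High (best of 9, 13, 14); Country B gets 12.
Country B's induced payoffs are 14, 2, 5, 12, so Country B commits to T0. Subgame-perfect outcome: (Free, T0) with payoffs (6, 14).
Now find the simultaneous Nash equilibrium.
Country A's best replies: T0→Free; T1→Free; T2→High; T3→High.
Country B's best replies: Free→T2; Moderate→T1; High→T3.
Only (High, T3) has each player best-responding; Nash payoffs (14, 12).
Country A earns 6 sequentially versus 14 at the Nash outcome: worse off.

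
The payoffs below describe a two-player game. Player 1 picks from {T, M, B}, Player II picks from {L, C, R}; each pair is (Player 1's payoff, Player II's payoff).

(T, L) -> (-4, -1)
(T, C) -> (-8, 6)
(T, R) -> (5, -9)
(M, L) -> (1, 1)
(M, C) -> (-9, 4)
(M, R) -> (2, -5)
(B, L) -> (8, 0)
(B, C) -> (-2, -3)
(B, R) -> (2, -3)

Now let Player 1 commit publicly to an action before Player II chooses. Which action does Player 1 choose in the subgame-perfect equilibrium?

B

Player II best-responds to each possible Player 1 move:
- T: BR = C, leader payoff -8.
- M: BR = C, leader payoff -9.
- B: BR = L, leader payoff 8.
Among -8, -9, 8, the best is 8 at B. Subgame-perfect outcome: (B, L) with payoffs (8, 0).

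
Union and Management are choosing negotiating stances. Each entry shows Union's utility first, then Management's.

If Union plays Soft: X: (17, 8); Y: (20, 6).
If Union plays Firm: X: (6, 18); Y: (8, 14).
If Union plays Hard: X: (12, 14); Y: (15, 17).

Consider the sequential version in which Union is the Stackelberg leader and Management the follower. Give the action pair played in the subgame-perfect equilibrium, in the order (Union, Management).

Work backward from Management's decision.
- Soft → Management plays X (best of 8, 6); Union gets 17.
- Firm → Management plays X (best of 18, 14); Union gets 6.
- Hard → Management plays Y (best of 14, 17); Union gets 15.
Among 17, 6, 15, the best is 17 at Soft. Subgame-perfect outcome: (Soft, X) with payoffs (17, 8).

(Soft, X)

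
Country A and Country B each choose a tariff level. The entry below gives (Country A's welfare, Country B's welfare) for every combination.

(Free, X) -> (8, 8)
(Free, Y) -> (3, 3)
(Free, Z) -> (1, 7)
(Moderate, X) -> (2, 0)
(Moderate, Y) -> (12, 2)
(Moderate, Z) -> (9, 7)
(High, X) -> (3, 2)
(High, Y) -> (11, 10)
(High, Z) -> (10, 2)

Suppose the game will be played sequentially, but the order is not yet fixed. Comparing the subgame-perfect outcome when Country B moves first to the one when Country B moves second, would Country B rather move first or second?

second

If Country A leads: Country B's best replies are Free→X, Moderate→Z, High→Y; Country A's induced payoffs 8, 9, 11; outcome (High, Y), payoffs (11, 10).
If Country B leads: Country A's best replies are X→Free, Y→Moderate, Z→High; Country B's induced payoffs 8, 2, 2; outcome (Free, X), payoffs (8, 8).
Country B gets 8 moving first and 10 moving second, so Country B prefers to move second.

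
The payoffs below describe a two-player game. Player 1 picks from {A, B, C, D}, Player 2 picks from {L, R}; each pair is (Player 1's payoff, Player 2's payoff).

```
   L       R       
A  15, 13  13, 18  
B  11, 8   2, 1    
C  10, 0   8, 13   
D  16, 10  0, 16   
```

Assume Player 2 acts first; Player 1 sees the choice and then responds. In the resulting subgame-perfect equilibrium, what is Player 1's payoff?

13

Work backward from Player 1's decision.
- L → Player 1 plays D (best of 15, 11, 10, 16); Player 2 gets 10.
- R → Player 1 plays A (best of 13, 2, 8, 0); Player 2 gets 18.
Maximizing over 10, 18, Player 2 chooses R. Subgame-perfect outcome: (A, R) with payoffs (13, 18).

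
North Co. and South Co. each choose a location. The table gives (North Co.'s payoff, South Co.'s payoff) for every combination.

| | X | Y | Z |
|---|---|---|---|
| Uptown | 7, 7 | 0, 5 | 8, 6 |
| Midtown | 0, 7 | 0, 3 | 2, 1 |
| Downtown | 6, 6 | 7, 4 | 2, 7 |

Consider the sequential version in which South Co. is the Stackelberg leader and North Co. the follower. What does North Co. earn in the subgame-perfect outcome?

Backward induction with South Co. moving first.
- X: North Co. compares 7, 0, 6 and picks Uptown; South Co. would get 7.
- Y: North Co. compares 0, 0, 7 and picks Downtown; South Co. would get 4.
- Z: North Co. compares 8, 2, 2 and picks Uptown; South Co. would get 6.
Among 7, 4, 6, the best is 7 at X. Subgame-perfect outcome: (Uptown, X) with payoffs (7, 7).

7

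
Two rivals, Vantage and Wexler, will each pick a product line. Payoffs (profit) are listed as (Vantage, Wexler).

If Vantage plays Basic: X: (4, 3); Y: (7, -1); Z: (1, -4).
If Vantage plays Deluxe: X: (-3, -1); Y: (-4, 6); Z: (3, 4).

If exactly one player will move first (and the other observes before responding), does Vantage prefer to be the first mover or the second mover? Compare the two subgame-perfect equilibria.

If Vantage leads: Wexler's best replies are Basic→X, Deluxe→Y; Vantage's induced payoffs 4, -4; outcome (Basic, X), payoffs (4, 3).
If Wexler leads: Vantage's best replies are X→Basic, Y→Basic, Z→Deluxe; Wexler's induced payoffs 3, -1, 4; outcome (Deluxe, Z), payoffs (3, 4).
Vantage gets 4 moving first and 3 moving second, so Vantage prefers to move first.

first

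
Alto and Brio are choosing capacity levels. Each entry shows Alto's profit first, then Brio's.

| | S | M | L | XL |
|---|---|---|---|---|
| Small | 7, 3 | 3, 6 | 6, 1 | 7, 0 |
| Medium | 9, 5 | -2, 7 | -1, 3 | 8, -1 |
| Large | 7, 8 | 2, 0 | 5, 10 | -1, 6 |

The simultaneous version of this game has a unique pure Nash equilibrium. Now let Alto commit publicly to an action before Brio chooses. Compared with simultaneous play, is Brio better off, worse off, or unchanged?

Solve by backward induction (Alto leads).
- Small → Brio plays M (best of 3, 6, 1, 0); Alto gets 3.
- Medium → Brio plays M (best of 5, 7, 3, -1); Alto gets -2.
- Large → Brio plays L (best of 8, 0, 10, 6); Alto gets 5.
Alto's induced payoffs are 3, -2, 5, so Alto commits to Large. Subgame-perfect outcome: (Large, L) with payoffs (5, 10).
Under simultaneous play:
Alto's best replies: S→Medium; M→Small; L→Small; XL→Medium.
Brio's best replies: Small→M; Medium→M; Large→L.
Only (Small, M) has each player best-responding; Nash payoffs (3, 6).
Brio earns 10 sequentially versus 6 at the Nash outcome: better off.

better off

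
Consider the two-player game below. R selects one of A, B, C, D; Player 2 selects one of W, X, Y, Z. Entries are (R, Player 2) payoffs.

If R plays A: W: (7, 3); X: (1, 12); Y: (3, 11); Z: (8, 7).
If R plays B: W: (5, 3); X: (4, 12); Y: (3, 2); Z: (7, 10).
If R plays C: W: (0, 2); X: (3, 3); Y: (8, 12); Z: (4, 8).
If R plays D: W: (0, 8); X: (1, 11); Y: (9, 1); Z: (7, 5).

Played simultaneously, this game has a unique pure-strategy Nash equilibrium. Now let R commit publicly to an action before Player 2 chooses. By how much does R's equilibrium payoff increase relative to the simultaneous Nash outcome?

Player 2 best-responds to each possible R move:
- A: BR = X, leader payoff 1.
- B: BR = X, leader payoff 4.
- C: BR = Y, leader payoff 8.
- D: BR = X, leader payoff 1.
Maximizing over 1, 4, 8, 1, R chooses C. Subgame-perfect outcome: (C, Y) with payoffs (8, 12).
Now find the simultaneous Nash equilibrium.
R's best replies: W→A; X→B; Y→D; Z→A.
Player 2's best replies: A→X; B→X; C→Y; D→X.
The unique mutual best reply is (B, X), giving (4, 12).
R's commitment gain: 8 − 4 = 4.

4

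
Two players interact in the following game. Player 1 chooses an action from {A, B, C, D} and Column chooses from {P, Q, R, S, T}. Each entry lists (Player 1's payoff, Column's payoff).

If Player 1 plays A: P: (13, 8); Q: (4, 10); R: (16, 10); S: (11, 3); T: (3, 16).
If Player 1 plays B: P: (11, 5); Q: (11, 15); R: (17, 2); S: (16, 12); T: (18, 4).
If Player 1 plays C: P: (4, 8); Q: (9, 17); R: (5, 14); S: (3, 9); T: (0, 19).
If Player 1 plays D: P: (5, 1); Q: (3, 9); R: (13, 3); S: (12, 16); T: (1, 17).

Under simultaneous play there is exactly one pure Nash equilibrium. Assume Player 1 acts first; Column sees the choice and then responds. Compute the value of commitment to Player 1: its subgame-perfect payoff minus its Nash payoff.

0

Column best-responds to each possible Player 1 move:
- A → Column plays T (best of 8, 10, 10, 3, 16); Player 1 gets 3.
- B → Column plays Q (best of 5, 15, 2, 12, 4); Player 1 gets 11.
- C → Column plays T (best of 8, 17, 14, 9, 19); Player 1 gets 0.
- D → Column plays T (best of 1, 9, 3, 16, 17); Player 1 gets 1.
Among 3, 11, 0, 1, the best is 11 at B. Subgame-perfect outcome: (B, Q) with payoffs (11, 15).
Now find the simultaneous Nash equilibrium.
Player 1's best replies: P→A; Q→B; R→B; S→B; T→B.
Column's best replies: A→T; B→Q; C→T; D→T.
Only (B, Q) has each player best-responding; Nash payoffs (11, 15).
Player 1's commitment gain: 11 − 11 = 0.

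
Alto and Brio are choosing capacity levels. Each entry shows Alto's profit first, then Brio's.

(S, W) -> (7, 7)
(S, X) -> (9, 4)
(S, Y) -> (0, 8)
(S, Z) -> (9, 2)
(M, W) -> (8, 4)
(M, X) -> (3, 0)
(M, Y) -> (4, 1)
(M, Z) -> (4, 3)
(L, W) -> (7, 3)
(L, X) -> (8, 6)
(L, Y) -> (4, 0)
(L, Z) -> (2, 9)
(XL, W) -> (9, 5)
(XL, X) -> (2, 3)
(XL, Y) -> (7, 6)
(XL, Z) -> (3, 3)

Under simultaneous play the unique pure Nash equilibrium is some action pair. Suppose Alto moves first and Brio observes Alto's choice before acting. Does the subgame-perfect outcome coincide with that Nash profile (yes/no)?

Backward induction with Alto moving first.
- S → Brio plays Y (best of 7, 4, 8, 2); Alto gets 0.
- M → Brio plays W (best of 4, 0, 1, 3); Alto gets 8.
- L → Brio plays Z (best of 3, 6, 0, 9); Alto gets 2.
- XL → Brio plays Y (best of 5, 3, 6, 3); Alto gets 7.
Alto's induced payoffs are 0, 8, 2, 7, so Alto commits to M. Subgame-perfect outcome: (M, W) with payoffs (8, 4).
For the simultaneous game, intersect best replies.
Alto's best replies: W→XL; X→S; Y→XL; Z→S.
Brio's best replies: S→Y; M→W; L→Z; XL→Y.
The unique mutual best reply is (XL, Y), giving (7, 6).
Sequential outcome (M, W) differs from the Nash profile (XL, Y).

no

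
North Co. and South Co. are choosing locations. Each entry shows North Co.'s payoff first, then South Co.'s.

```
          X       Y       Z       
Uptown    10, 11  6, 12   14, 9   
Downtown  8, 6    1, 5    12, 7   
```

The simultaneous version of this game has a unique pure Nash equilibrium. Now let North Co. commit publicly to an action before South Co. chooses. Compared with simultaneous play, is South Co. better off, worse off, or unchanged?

Backward induction with North Co. moving first.
- Uptown → South Co. plays Y (best of 11, 12, 9); North Co. gets 6.
- Downtown → South Co. plays Z (best of 6, 5, 7); North Co. gets 12.
Among 6, 12, the best is 12 at Downtown. Subgame-perfect outcome: (Downtown, Z) with payoffs (12, 7).
Under simultaneous play:
North Co.'s best replies: X→Uptown; Y→Uptown; Z→Uptown.
South Co.'s best replies: Uptown→Y; Downtown→Z.
The unique mutual best reply is (Uptown, Y), giving (6, 12).
South Co. earns 7 sequentially versus 12 at the Nash outcome: worse off.

worse off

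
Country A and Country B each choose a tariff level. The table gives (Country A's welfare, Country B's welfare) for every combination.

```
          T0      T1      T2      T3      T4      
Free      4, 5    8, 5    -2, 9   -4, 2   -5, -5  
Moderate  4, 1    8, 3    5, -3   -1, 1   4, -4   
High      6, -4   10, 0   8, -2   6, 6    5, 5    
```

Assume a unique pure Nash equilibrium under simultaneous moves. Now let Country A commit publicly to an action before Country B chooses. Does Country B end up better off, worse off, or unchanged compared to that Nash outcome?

Backward induction with Country A moving first.
- Free: BR = T2, leader payoff -2.
- Moderate: BR = T1, leader payoff 8.
- High: BR = T3, leader payoff 6.
Maximizing over -2, 8, 6, Country A chooses Moderate. Subgame-perfect outcome: (Moderate, T1) with payoffs (8, 3).
For the simultaneous game, intersect best replies.
Country A's best replies: T0→High; T1→High; T2→High; T3→High; T4→High.
Country B's best replies: Free→T2; Moderate→T1; High→T3.
The unique mutual best reply is (High, T3), giving (6, 6).
Country B earns 3 sequentially versus 6 at the Nash outcome: worse off.

worse off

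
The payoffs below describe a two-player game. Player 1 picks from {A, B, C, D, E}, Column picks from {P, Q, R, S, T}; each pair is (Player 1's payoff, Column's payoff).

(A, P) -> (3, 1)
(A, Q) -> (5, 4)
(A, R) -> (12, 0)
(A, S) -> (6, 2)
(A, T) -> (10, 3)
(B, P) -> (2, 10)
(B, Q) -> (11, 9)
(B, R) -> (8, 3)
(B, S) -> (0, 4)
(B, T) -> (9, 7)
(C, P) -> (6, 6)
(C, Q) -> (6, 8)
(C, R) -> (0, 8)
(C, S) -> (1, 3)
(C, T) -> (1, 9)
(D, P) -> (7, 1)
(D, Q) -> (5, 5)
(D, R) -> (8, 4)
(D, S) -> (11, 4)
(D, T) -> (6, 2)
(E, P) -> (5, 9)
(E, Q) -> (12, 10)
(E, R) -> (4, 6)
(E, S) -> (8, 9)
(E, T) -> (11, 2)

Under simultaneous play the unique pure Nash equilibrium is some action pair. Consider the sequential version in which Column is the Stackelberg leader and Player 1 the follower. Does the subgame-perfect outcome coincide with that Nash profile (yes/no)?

yes

Backward induction with Column moving first.
- P: BR = D, leader payoff 1.
- Q: BR = E, leader payoff 10.
- R: BR = A, leader payoff 0.
- S: BR = D, leader payoff 4.
- T: BR = E, leader payoff 2.
Maximizing over 1, 10, 0, 4, 2, Column chooses Q. Subgame-perfect outcome: (E, Q) with payoffs (12, 10).
For the simultaneous game, intersect best replies.
Player 1's best replies: P→D; Q→E; R→A; S→D; T→E.
Column's best replies: A→Q; B→P; C→T; D→Q; E→Q.
The unique mutual best reply is (E, Q), giving (12, 10).
Sequential outcome (E, Q) coincides with the Nash profile (E, Q).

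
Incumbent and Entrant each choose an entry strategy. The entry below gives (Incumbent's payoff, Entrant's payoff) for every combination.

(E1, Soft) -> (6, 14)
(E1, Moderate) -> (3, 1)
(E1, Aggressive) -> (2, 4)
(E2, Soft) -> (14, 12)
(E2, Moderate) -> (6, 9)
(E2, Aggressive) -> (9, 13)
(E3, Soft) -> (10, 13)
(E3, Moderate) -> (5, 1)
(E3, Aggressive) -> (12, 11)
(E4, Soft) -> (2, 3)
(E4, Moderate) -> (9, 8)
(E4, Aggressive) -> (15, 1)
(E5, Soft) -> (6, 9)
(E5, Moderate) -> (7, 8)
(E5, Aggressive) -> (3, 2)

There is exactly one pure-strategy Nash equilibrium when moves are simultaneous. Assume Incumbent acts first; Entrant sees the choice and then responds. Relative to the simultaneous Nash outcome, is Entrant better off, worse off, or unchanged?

Entrant best-responds to each possible Incumbent move:
- E1 → Entrant plays Soft (best of 14, 1, 4); Incumbent gets 6.
- E2 → Entrant plays Aggressive (best of 12, 9, 13); Incumbent gets 9.
- E3 → Entrant plays Soft (best of 13, 1, 11); Incumbent gets 10.
- E4 → Entrant plays Moderate (best of 3, 8, 1); Incumbent gets 9.
- E5 → Entrant plays Soft (best of 9, 8, 2); Incumbent gets 6.
Incumbent's induced payoffs are 6, 9, 10, 9, 6, so Incumbent commits to E3. Subgame-perfect outcome: (E3, Soft) with payoffs (10, 13).
Under simultaneous play:
Incumbent's best replies: Soft→E2; Moderate→E4; Aggressive→E4.
Entrant's best replies: E1→Soft; E2→Aggressive; E3→Soft; E4→Moderate; E5→Soft.
Only (E4, Moderate) has each player best-responding; Nash payoffs (9, 8).
Entrant earns 13 sequentially versus 8 at the Nash outcome: better off.

better off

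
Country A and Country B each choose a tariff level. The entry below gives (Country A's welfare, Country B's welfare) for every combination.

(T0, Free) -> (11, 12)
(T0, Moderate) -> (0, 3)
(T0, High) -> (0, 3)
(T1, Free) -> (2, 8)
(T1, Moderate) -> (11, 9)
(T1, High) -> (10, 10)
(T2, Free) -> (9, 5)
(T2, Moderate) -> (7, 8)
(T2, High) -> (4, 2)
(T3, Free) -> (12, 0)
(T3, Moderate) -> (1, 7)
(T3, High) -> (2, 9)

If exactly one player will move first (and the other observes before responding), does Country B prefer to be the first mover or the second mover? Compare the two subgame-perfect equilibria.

If Country A leads: Country B's best replies are T0→Free, T1→High, T2→Moderate, T3→High; Country A's induced payoffs 11, 10, 7, 2; outcome (T0, Free), payoffs (11, 12).
If Country B leads: Country A's best replies are Free→T3, Moderate→T1, High→T1; Country B's induced payoffs 0, 9, 10; outcome (T1, High), payoffs (10, 10).
Country B gets 10 moving first and 12 moving second, so Country B prefers to move second.

second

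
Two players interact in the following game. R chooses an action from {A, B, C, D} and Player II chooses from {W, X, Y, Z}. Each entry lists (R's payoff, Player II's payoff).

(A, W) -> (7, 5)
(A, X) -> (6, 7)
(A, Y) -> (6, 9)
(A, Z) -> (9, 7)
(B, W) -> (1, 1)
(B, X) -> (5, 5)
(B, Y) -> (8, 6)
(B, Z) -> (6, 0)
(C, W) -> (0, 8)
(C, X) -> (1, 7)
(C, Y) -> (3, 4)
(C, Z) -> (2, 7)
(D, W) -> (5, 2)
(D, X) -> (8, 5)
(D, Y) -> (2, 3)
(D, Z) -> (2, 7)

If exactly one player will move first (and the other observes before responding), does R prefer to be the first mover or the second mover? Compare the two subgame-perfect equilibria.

If R leads: Player II's best replies are A→Y, B→Y, C→W, D→Z; R's induced payoffs 6, 8, 0, 2; outcome (B, Y), payoffs (8, 6).
If Player II leads: R's best replies are W→A, X→D, Y→B, Z→A; Player II's induced payoffs 5, 5, 6, 7; outcome (A, Z), payoffs (9, 7).
R gets 8 moving first and 9 moving second, so R prefers to move second.

second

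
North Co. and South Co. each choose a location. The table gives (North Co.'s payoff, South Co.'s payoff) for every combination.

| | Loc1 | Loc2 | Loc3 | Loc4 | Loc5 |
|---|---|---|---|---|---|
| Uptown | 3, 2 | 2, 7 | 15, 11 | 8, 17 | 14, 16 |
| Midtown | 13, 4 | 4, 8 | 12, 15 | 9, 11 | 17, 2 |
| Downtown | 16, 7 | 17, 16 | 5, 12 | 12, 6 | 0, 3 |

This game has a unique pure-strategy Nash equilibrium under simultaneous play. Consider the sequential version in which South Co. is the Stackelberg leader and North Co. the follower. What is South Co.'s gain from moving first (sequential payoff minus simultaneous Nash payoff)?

0

Solve by backward induction (South Co. leads).
- Loc1: North Co. compares 3, 13, 16 and picks Downtown; South Co. would get 7.
- Loc2: North Co. compares 2, 4, 17 and picks Downtown; South Co. would get 16.
- Loc3: North Co. compares 15, 12, 5 and picks Uptown; South Co. would get 11.
- Loc4: North Co. compares 8, 9, 12 and picks Downtown; South Co. would get 6.
- Loc5: North Co. compares 14, 17, 0 and picks Midtown; South Co. would get 2.
Maximizing over 7, 16, 11, 6, 2, South Co. chooses Loc2. Subgame-perfect outcome: (Downtown, Loc2) with payoffs (17, 16).
Under simultaneous play:
North Co.'s best replies: Loc1→Downtown; Loc2→Downtown; Loc3→Uptown; Loc4→Downtown; Loc5→Midtown.
South Co.'s best replies: Uptown→Loc4; Midtown→Loc3; Downtown→Loc2.
Only (Downtown, Loc2) has each player best-responding; Nash payoffs (17, 16).
South Co.'s commitment gain: 16 − 16 = 0.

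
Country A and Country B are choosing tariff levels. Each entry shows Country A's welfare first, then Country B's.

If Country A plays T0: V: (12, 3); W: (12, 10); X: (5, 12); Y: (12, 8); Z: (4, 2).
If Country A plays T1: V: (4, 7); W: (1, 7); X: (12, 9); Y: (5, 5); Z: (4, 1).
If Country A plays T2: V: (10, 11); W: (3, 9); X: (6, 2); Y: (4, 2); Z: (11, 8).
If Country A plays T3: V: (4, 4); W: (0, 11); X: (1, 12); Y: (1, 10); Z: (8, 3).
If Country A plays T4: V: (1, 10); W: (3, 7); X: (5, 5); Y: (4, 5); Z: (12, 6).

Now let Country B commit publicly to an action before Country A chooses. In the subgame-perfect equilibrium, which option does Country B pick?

Country A best-responds to each possible Country B move:
- V → Country A plays T0 (best of 12, 4, 10, 4, 1); Country B gets 3.
- W → Country A plays T0 (best of 12, 1, 3, 0, 3); Country B gets 10.
- X → Country A plays T1 (best of 5, 12, 6, 1, 5); Country B gets 9.
- Y → Country A plays T0 (best of 12, 5, 4, 1, 4); Country B gets 8.
- Z → Country A plays T4 (best of 4, 4, 11, 8, 12); Country B gets 6.
Among 3, 10, 9, 8, 6, the best is 10 at W. Subgame-perfect outcome: (T0, W) with payoffs (12, 10).

W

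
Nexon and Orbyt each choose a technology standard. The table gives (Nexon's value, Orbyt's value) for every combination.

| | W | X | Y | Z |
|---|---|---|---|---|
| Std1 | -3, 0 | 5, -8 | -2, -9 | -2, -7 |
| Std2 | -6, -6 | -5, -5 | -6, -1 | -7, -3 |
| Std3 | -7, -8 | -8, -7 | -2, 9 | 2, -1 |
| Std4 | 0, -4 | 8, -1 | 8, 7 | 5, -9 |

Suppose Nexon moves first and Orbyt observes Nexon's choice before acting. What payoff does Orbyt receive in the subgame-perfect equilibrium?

7

Backward induction with Nexon moving first.
- Std1: Orbyt compares 0, -8, -9, -7 and picks W; Nexon would get -3.
- Std2: Orbyt compares -6, -5, -1, -3 and picks Y; Nexon would get -6.
- Std3: Orbyt compares -8, -7, 9, -1 and picks Y; Nexon would get -2.
- Std4: Orbyt compares -4, -1, 7, -9 and picks Y; Nexon would get 8.
Nexon's induced payoffs are -3, -6, -2, 8, so Nexon commits to Std4. Subgame-perfect outcome: (Std4, Y) with payoffs (8, 7).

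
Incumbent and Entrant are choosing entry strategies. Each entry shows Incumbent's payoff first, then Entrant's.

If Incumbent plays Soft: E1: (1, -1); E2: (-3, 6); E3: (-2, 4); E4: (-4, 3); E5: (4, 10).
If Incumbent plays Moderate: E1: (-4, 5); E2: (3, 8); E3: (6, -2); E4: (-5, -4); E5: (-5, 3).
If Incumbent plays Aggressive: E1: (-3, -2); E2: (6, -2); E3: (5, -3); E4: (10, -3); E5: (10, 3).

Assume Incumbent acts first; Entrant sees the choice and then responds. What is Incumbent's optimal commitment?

Entrant best-responds to each possible Incumbent move:
- Soft → Entrant plays E5 (best of -1, 6, 4, 3, 10); Incumbent gets 4.
- Moderate → Entrant plays E2 (best of 5, 8, -2, -4, 3); Incumbent gets 3.
- Aggressive → Entrant plays E5 (best of -2, -2, -3, -3, 3); Incumbent gets 10.
Maximizing over 4, 3, 10, Incumbent chooses Aggressive. Subgame-perfect outcome: (Aggressive, E5) with payoffs (10, 3).

Aggressive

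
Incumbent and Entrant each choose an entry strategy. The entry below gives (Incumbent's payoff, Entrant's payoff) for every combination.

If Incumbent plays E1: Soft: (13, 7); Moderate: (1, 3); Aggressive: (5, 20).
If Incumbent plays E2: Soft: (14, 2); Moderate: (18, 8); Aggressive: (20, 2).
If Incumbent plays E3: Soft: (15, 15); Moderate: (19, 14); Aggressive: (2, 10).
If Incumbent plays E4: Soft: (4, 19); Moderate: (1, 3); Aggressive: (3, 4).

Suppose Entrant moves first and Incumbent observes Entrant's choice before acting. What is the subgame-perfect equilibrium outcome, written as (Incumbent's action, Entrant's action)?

(E3, Soft)

Work backward from Incumbent's decision.
- Soft: Incumbent compares 13, 14, 15, 4 and picks E3; Entrant would get 15.
- Moderate: Incumbent compares 1, 18, 19, 1 and picks E3; Entrant would get 14.
- Aggressive: Incumbent compares 5, 20, 2, 3 and picks E2; Entrant would get 2.
Entrant's induced payoffs are 15, 14, 2, so Entrant commits to Soft. Subgame-perfect outcome: (E3, Soft) with payoffs (15, 15).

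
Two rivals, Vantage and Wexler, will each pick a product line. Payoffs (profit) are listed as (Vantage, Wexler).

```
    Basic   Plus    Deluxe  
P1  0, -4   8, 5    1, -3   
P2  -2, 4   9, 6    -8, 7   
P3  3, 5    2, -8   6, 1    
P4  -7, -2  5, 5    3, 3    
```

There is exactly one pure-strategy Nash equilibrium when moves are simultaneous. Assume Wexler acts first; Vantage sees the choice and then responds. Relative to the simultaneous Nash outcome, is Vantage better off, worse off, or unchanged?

Solve by backward induction (Wexler leads).
- Basic → Vantage plays P3 (best of 0, -2, 3, -7); Wexler gets 5.
- Plus → Vantage plays P2 (best of 8, 9, 2, 5); Wexler gets 6.
- Deluxe → Vantage plays P3 (best of 1, -8, 6, 3); Wexler gets 1.
Among 5, 6, 1, the best is 6 at Plus. Subgame-perfect outcome: (P2, Plus) with payoffs (9, 6).
For the simultaneous game, intersect best replies.
Vantage's best replies: Basic→P3; Plus→P2; Deluxe→P3.
Wexler's best replies: P1→Plus; P2→Deluxe; P3→Basic; P4→Plus.
Only (P3, Basic) has each player best-responding; Nash payoffs (3, 5).
Vantage earns 9 sequentially versus 3 at the Nash outcome: better off.

better off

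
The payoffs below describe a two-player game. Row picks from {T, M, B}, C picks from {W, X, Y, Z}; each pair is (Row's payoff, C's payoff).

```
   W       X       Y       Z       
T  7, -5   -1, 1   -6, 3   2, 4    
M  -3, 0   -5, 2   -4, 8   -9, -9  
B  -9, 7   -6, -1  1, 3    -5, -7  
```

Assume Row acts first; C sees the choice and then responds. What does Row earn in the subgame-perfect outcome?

Solve by backward induction (Row leads).
- T: BR = Z, leader payoff 2.
- M: BR = Y, leader payoff -4.
- B: BR = W, leader payoff -9.
Maximizing over 2, -4, -9, Row chooses T. Subgame-perfect outcome: (T, Z) with payoffs (2, 4).

2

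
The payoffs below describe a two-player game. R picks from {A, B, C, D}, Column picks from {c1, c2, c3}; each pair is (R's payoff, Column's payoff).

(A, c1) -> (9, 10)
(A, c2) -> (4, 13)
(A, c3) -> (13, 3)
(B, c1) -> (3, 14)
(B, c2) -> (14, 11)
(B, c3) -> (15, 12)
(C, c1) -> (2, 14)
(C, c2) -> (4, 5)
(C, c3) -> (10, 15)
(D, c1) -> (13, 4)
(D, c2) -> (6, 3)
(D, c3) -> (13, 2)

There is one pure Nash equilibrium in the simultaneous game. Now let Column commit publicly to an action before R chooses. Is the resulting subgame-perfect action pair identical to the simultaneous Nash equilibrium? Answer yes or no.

no

Backward induction with Column moving first.
- c1 → R plays D (best of 9, 3, 2, 13); Column gets 4.
- c2 → R plays B (best of 4, 14, 4, 6); Column gets 11.
- c3 → R plays B (best of 13, 15, 10, 13); Column gets 12.
Among 4, 11, 12, the best is 12 at c3. Subgame-perfect outcome: (B, c3) with payoffs (15, 12).
Now find the simultaneous Nash equilibrium.
R's best replies: c1→D; c2→B; c3→B.
Column's best replies: A→c2; B→c1; C→c3; D→c1.
The unique mutual best reply is (D, c1), giving (13, 4).
Sequential outcome (B, c3) differs from the Nash profile (D, c1).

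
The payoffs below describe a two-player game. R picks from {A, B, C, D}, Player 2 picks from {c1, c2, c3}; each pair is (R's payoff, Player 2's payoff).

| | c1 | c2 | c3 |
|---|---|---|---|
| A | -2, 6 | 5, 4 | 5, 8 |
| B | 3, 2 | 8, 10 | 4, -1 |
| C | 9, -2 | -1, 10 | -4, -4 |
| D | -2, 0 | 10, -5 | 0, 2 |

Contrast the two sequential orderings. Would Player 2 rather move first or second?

second

If R leads: Player 2's best replies are A→c3, B→c2, C→c2, D→c3; R's induced payoffs 5, 8, -1, 0; outcome (B, c2), payoffs (8, 10).
If Player 2 leads: R's best replies are c1→C, c2→D, c3→A; Player 2's induced payoffs -2, -5, 8; outcome (A, c3), payoffs (5, 8).
Player 2 gets 8 moving first and 10 moving second, so Player 2 prefers to move second.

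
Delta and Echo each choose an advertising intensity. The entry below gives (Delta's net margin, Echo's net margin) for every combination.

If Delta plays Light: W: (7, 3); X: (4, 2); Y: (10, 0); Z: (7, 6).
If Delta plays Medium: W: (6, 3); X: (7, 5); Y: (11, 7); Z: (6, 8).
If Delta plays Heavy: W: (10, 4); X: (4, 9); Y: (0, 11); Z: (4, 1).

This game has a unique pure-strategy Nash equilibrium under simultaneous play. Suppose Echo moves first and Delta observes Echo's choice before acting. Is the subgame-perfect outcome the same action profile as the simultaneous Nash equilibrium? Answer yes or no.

Work backward from Delta's decision.
- W → Delta plays Heavy (best of 7, 6, 10); Echo gets 4.
- X → Delta plays Medium (best of 4, 7, 4); Echo gets 5.
- Y → Delta plays Medium (best of 10, 11, 0); Echo gets 7.
- Z → Delta plays Light (best of 7, 6, 4); Echo gets 6.
Echo's induced payoffs are 4, 5, 7, 6, so Echo commits to Y. Subgame-perfect outcome: (Medium, Y) with payoffs (11, 7).
Under simultaneous play:
Delta's best replies: W→Heavy; X→Medium; Y→Medium; Z→Light.
Echo's best replies: Light→Z; Medium→Z; Heavy→Y.
Only (Light, Z) has each player best-responding; Nash payoffs (7, 6).
Sequential outcome (Medium, Y) differs from the Nash profile (Light, Z).

no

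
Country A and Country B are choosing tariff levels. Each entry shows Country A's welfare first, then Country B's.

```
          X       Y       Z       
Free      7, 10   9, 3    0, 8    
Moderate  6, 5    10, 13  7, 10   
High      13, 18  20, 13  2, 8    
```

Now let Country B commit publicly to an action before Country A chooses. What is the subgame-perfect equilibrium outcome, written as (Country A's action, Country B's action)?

(High, X)

Solve by backward induction (Country B leads).
- X → Country A plays High (best of 7, 6, 13); Country B gets 18.
- Y → Country A plays High (best of 9, 10, 20); Country B gets 13.
- Z → Country A plays Moderate (best of 0, 7, 2); Country B gets 10.
Among 18, 13, 10, the best is 18 at X. Subgame-perfect outcome: (High, X) with payoffs (13, 18).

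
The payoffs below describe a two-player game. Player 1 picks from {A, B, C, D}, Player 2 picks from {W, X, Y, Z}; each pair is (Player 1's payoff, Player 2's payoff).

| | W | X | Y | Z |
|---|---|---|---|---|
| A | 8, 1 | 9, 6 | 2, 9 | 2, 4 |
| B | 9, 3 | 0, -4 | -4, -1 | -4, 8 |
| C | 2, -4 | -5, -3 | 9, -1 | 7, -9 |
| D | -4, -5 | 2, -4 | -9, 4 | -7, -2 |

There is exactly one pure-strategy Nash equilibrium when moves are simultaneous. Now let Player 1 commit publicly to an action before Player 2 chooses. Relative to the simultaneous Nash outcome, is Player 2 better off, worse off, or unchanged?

Backward induction with Player 1 moving first.
- A: Player 2 compares 1, 6, 9, 4 and picks Y; Player 1 would get 2.
- B: Player 2 compares 3, -4, -1, 8 and picks Z; Player 1 would get -4.
- C: Player 2 compares -4, -3, -1, -9 and picks Y; Player 1 would get 9.
- D: Player 2 compares -5, -4, 4, -2 and picks Y; Player 1 would get -9.
Among 2, -4, 9, -9, the best is 9 at C. Subgame-perfect outcome: (C, Y) with payoffs (9, -1).
Under simultaneous play:
Player 1's best replies: W→B; X→A; Y→C; Z→C.
Player 2's best replies: A→Y; B→Z; C→Y; D→Y.
Only (C, Y) has each player best-responding; Nash payoffs (9, -1).
Player 2 earns -1 sequentially versus -1 at the Nash outcome: unchanged.

unchanged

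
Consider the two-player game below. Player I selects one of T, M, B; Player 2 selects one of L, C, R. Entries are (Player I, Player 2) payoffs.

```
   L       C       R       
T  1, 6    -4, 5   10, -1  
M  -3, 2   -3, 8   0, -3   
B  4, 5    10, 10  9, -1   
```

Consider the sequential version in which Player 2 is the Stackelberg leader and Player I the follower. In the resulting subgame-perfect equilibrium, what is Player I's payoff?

Solve by backward induction (Player 2 leads).
- L → Player I plays B (best of 1, -3, 4); Player 2 gets 5.
- C → Player I plays B (best of -4, -3, 10); Player 2 gets 10.
- R → Player I plays T (best of 10, 0, 9); Player 2 gets -1.
Maximizing over 5, 10, -1, Player 2 chooses C. Subgame-perfect outcome: (B, C) with payoffs (10, 10).

10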